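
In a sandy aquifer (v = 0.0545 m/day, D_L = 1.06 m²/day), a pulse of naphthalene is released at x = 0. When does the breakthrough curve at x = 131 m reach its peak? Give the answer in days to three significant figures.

For the 1D instantaneous-source solution, setting ∂C/∂t = 0 at fixed x gives v²t² + 2Dt − x² = 0, so t = (√(D² + v²x²) − D)/v².
√(D² + v²x²) = √(1.06² + 0.0545² × 131²) = 7.218; v² = 0.00297025.
t = (7.218 − 1.06)/0.00297025 = 2070 days (vs. the pure-advection estimate x/v = 2400 d).

2070 days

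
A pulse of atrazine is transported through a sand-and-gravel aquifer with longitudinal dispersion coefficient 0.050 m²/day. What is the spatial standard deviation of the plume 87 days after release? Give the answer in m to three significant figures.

Dispersive spreading gives a Gaussian with σ² = 2Dt; advection only shifts the center.
σ = √(2 × 0.050 × 87) = 2.95 m.

2.95 m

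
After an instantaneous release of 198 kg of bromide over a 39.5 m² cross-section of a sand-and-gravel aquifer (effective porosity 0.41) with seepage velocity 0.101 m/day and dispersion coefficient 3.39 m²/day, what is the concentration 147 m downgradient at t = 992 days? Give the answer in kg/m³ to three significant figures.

0.0505 kg/m³

For an instantaneous plane source, C(x,t) = M/(n_e·A·√(4πDt)) · exp(−(x−vt)²/(4Dt)), with n_e·A the pore (flow) area.
Plume center vt = 0.101 × 992 = 100.192 m, so the well at 147 m is 46.808 m downgradient of the peak.
√(4πDt) = 205.6 m, giving peak height M/(n_e·A·√(4πDt)) = 198/(0.41 × 39.5 × 205.6) = 0.05946 kg/m³.
(x−vt)²/(4Dt) = (46.808)²/(4 × 3.39 × 992) = 0.1629; exp(−0.1629) = 0.8497.
C = 0.05946 × 0.8497 = 0.0505 kg/m³.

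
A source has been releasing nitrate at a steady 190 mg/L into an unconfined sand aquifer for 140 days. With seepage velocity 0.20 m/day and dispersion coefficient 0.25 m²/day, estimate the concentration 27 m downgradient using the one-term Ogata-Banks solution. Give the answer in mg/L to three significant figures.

For a continuous step input, C/C₀ ≈ ½·erfc((x−vt)/(2√(Dt))).
vt = 0.20 × 140 = 28 m and 2√(Dt) = 2√(0.25 × 140) = 11.83 m.
Argument (x−vt)/(2√(Dt)) = (27 − 28)/11.83 = -0.08453; ½·erfc(-0.08453) = 0.5476.
C = 190 × 0.5476 = 104 mg/L.

104 mg/L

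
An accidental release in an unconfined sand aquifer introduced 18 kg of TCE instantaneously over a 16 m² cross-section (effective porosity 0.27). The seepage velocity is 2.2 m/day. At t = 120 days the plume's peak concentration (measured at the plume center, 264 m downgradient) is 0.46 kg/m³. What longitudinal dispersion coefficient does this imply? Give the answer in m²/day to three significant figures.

At the plume center C_max = M/(n_e·A·√(4πDt)), so D = M²/(4πt·(n_e·A·C_max)²).
n_e·A·C_max = 0.27 × 16 × 0.46 = 1.987 kg/m.
D = 18²/(4π × 120 × 1.987²) = 0.0544 m²/day.

0.0544 m²/day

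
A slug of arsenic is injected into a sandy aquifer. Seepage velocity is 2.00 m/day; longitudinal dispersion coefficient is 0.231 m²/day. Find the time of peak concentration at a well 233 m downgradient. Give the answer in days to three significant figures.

116 days

For the 1D instantaneous-source solution, setting ∂C/∂t = 0 at fixed x gives v²t² + 2Dt − x² = 0, so t = (√(D² + v²x²) − D)/v².
√(D² + v²x²) = √(0.231² + 2.00² × 233²) = 466.0; v² = 4.
t = (466.0 − 0.231)/4 = 116 days (vs. the pure-advection estimate x/v = 116 d).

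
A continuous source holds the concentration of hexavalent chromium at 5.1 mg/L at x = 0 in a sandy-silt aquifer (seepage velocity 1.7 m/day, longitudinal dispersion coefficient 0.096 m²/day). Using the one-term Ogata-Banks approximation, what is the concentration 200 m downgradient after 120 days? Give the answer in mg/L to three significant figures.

4.07 mg/L

For a continuous step input, C/C₀ ≈ ½·erfc((x−vt)/(2√(Dt))).
vt = 1.7 × 120 = 204 m and 2√(Dt) = 2√(0.096 × 120) = 6.788 m.
Argument (x−vt)/(2√(Dt)) = (200 − 204)/6.788 = -0.5893; ½·erfc(-0.5893) = 0.7977.
C = 5.1 × 0.7977 = 4.07 mg/L.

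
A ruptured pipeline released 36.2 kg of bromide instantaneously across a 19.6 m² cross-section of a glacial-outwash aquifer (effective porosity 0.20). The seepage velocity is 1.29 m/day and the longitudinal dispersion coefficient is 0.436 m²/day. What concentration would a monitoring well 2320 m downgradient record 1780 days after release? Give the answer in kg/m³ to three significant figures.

For an instantaneous plane source, C(x,t) = M/(n_e·A·√(4πDt)) · exp(−(x−vt)²/(4Dt)), with n_e·A the pore (flow) area.
Plume center vt = 1.29 × 1780 = 2296.2 m, so the well at 2320 m is 23.8 m downgradient of the peak.
√(4πDt) = 98.75 m, giving peak height M/(n_e·A·√(4πDt)) = 36.2/(0.20 × 19.6 × 98.75) = 0.09352 kg/m³.
(x−vt)²/(4Dt) = (23.8)²/(4 × 0.436 × 1780) = 0.1825; exp(−0.1825) = 0.8332.
C = 0.09352 × 0.8332 = 0.0779 kg/m³.

0.0779 kg/m³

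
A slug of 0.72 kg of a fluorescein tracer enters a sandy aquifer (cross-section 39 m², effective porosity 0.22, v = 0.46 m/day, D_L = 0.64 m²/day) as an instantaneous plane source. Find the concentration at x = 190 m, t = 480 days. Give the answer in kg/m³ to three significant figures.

0.000624 kg/m³

For an instantaneous plane source, C(x,t) = M/(n_e·A·√(4πDt)) · exp(−(x−vt)²/(4Dt)), with n_e·A the pore (flow) area.
Plume center vt = 0.46 × 480 = 220.8 m, so the well at 190 m is 30.8 m upgradient of the peak.
√(4πDt) = 62.13 m, giving peak height M/(n_e·A·√(4πDt)) = 0.72/(0.22 × 39 × 62.13) = 0.001351 kg/m³.
(x−vt)²/(4Dt) = (-30.8)²/(4 × 0.64 × 480) = 0.7720; exp(−0.7720) = 0.4621.
C = 0.001351 × 0.4621 = 0.000624 kg/m³.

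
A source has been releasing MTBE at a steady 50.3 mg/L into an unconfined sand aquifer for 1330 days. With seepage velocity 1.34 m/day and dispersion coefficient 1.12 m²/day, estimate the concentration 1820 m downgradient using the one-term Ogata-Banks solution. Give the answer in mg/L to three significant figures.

For a continuous step input, C/C₀ ≈ ½·erfc((x−vt)/(2√(Dt))).
vt = 1.34 × 1330 = 1782.2 m and 2√(Dt) = 2√(1.12 × 1330) = 77.19 m.
Argument (x−vt)/(2√(Dt)) = (1820 − 1782.2)/77.19 = 0.4897; ½·erfc(0.4897) = 0.2443.
C = 50.3 × 0.2443 = 12.3 mg/L.

12.3 mg/L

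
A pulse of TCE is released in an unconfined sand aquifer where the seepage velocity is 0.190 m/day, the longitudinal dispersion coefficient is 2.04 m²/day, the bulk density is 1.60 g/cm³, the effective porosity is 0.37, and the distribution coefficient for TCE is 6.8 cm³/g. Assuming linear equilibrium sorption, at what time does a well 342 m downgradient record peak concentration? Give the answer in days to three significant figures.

Retardation factor R = 1 + ρ_b·K_d/n = 1 + 1.60 × 6.8/0.37 = 30.41.
Sorption retards both mechanisms: v_R = v/R = 0.006248 m/day, D_R = D/R = 0.06708 m²/day.
Peak time from v_R²t² + 2D_R t − x² = 0: t = (√(D_R² + v_R²x²) − D_R)/v_R².
√(D_R² + v_R²x²) = √(0.06708² + 0.006248² × 342²) = 2.138; v_R² = 3.904e-05.
t = (2.138 − 0.06708)/3.904e-05 = 53000 days.

53000 days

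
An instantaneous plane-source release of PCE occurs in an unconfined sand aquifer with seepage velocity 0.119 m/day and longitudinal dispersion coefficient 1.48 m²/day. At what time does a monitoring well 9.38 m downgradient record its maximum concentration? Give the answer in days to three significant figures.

26.4 days

For the 1D instantaneous-source solution, setting ∂C/∂t = 0 at fixed x gives v²t² + 2Dt − x² = 0, so t = (√(D² + v²x²) − D)/v².
√(D² + v²x²) = √(1.48² + 0.119² × 9.38²) = 1.854; v² = 0.014161.
t = (1.854 − 1.48)/0.014161 = 26.4 days (vs. the pure-advection estimate x/v = 78.8 d).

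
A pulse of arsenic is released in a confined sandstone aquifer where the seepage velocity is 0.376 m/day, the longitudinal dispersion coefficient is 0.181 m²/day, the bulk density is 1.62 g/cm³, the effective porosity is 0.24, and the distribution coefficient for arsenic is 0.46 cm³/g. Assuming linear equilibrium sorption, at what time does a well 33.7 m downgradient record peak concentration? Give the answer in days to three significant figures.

Retardation factor R = 1 + ρ_b·K_d/n = 1 + 1.62 × 0.46/0.24 = 4.105.
Sorption retards both mechanisms: v_R = v/R = 0.09160 m/day, D_R = D/R = 0.04409 m²/day.
Peak time from v_R²t² + 2D_R t − x² = 0: t = (√(D_R² + v_R²x²) − D_R)/v_R².
√(D_R² + v_R²x²) = √(0.04409² + 0.09160² × 33.7²) = 3.087; v_R² = 0.008391.
t = (3.087 − 0.04409)/0.008391 = 363 days.

363 days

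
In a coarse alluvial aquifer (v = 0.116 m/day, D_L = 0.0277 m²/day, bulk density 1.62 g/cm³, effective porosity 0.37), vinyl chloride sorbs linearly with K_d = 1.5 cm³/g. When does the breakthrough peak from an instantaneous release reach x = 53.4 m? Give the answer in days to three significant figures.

Retardation factor R = 1 + ρ_b·K_d/n = 1 + 1.62 × 1.5/0.37 = 7.568.
Sorption retards both mechanisms: v_R = v/R = 0.01533 m/day, D_R = D/R = 0.003660 m²/day.
Peak time from v_R²t² + 2D_R t − x² = 0: t = (√(D_R² + v_R²x²) − D_R)/v_R².
√(D_R² + v_R²x²) = √(0.003660² + 0.01533² × 53.4²) = 0.8186; v_R² = 0.0002350.
t = (0.8186 − 0.003660)/0.0002350 = 3470 days.

3470 days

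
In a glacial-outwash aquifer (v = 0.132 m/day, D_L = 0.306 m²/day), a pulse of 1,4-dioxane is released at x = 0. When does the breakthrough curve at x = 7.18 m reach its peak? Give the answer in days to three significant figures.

For the 1D instantaneous-source solution, setting ∂C/∂t = 0 at fixed x gives v²t² + 2Dt − x² = 0, so t = (√(D² + v²x²) − D)/v².
√(D² + v²x²) = √(0.306² + 0.132² × 7.18²) = 0.9959; v² = 0.017424.
t = (0.9959 − 0.306)/0.017424 = 39.6 days (vs. the pure-advection estimate x/v = 54.4 d).

39.6 days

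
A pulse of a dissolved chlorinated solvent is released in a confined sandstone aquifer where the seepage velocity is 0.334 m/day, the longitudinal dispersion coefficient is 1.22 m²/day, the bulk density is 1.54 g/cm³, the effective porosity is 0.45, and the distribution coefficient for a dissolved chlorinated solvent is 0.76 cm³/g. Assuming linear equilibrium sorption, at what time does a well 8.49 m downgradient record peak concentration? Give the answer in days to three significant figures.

Retardation factor R = 1 + ρ_b·K_d/n = 1 + 1.54 × 0.76/0.45 = 3.601.
Sorption retards both mechanisms: v_R = v/R = 0.09275 m/day, D_R = D/R = 0.3388 m²/day.
Peak time from v_R²t² + 2D_R t − x² = 0: t = (√(D_R² + v_R²x²) − D_R)/v_R².
√(D_R² + v_R²x²) = √(0.3388² + 0.09275² × 8.49²) = 0.8572; v_R² = 0.008603.
t = (0.8572 − 0.3388)/0.008603 = 60.3 days.

60.3 days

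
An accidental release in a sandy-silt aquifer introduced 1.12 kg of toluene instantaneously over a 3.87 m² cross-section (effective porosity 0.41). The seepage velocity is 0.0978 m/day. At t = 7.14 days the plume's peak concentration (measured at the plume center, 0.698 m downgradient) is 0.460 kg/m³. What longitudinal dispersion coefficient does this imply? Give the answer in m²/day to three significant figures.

At the plume center C_max = M/(n_e·A·√(4πDt)), so D = M²/(4πt·(n_e·A·C_max)²).
n_e·A·C_max = 0.41 × 3.87 × 0.460 = 0.7299 kg/m.
D = 1.12²/(4π × 7.14 × 0.7299²) = 0.0262 m²/day.

0.0262 m²/day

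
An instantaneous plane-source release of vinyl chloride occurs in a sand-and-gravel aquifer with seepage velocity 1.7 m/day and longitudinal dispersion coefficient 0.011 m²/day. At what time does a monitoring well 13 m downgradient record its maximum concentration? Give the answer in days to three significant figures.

For the 1D instantaneous-source solution, setting ∂C/∂t = 0 at fixed x gives v²t² + 2Dt − x² = 0, so t = (√(D² + v²x²) − D)/v².
√(D² + v²x²) = √(0.011² + 1.7² × 13²) = 22.10; v² = 2.89.
t = (22.10 − 0.011)/2.89 = 7.64 days (vs. the pure-advection estimate x/v = 7.65 d).

7.64 days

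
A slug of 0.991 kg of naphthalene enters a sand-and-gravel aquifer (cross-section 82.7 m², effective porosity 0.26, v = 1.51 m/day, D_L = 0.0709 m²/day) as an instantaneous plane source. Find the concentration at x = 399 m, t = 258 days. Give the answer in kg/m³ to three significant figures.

For an instantaneous plane source, C(x,t) = M/(n_e·A·√(4πDt)) · exp(−(x−vt)²/(4Dt)), with n_e·A the pore (flow) area.
Plume center vt = 1.51 × 258 = 389.58 m, so the well at 399 m is 9.42 m downgradient of the peak.
√(4πDt) = 15.16 m, giving peak height M/(n_e·A·√(4πDt)) = 0.991/(0.26 × 82.7 × 15.16) = 0.003040 kg/m³.
(x−vt)²/(4Dt) = (9.42)²/(4 × 0.0709 × 258) = 1.213; exp(−1.213) = 0.2973.
C = 0.003040 × 0.2973 = 0.000904 kg/m³.

0.000904 kg/m³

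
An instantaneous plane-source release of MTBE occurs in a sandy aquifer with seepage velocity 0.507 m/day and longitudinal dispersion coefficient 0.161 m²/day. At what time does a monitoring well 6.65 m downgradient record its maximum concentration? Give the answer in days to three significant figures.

12.5 days

For the 1D instantaneous-source solution, setting ∂C/∂t = 0 at fixed x gives v²t² + 2Dt − x² = 0, so t = (√(D² + v²x²) − D)/v².
√(D² + v²x²) = √(0.161² + 0.507² × 6.65²) = 3.375; v² = 0.257049.
t = (3.375 − 0.161)/0.257049 = 12.5 days (vs. the pure-advection estimate x/v = 13.1 d).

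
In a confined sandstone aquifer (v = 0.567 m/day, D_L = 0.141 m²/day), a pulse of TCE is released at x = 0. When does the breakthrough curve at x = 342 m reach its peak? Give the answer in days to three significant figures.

For the 1D instantaneous-source solution, setting ∂C/∂t = 0 at fixed x gives v²t² + 2Dt − x² = 0, so t = (√(D² + v²x²) − D)/v².
√(D² + v²x²) = √(0.141² + 0.567² × 342²) = 193.9; v² = 0.321489.
t = (193.9 − 0.141)/0.321489 = 603 days (vs. the pure-advection estimate x/v = 603 d).

603 days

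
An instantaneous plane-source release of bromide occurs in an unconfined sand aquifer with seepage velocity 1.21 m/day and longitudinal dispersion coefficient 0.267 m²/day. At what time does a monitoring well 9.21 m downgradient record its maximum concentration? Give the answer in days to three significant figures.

For the 1D instantaneous-source solution, setting ∂C/∂t = 0 at fixed x gives v²t² + 2Dt − x² = 0, so t = (√(D² + v²x²) − D)/v².
√(D² + v²x²) = √(0.267² + 1.21² × 9.21²) = 11.15; v² = 1.4641.
t = (11.15 − 0.267)/1.4641 = 7.43 days (vs. the pure-advection estimate x/v = 7.61 d).

7.43 days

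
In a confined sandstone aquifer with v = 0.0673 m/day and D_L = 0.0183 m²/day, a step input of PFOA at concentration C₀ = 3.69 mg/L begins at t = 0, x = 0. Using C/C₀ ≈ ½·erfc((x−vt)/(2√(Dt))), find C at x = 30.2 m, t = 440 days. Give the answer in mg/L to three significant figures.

1.63 mg/L

For a continuous step input, C/C₀ ≈ ½·erfc((x−vt)/(2√(Dt))).
vt = 0.0673 × 440 = 29.612 m and 2√(Dt) = 2√(0.0183 × 440) = 5.675 m.
Argument (x−vt)/(2√(Dt)) = (30.2 − 29.612)/5.675 = 0.1036; ½·erfc(0.1036) = 0.4418.
C = 3.69 × 0.4418 = 1.63 mg/L.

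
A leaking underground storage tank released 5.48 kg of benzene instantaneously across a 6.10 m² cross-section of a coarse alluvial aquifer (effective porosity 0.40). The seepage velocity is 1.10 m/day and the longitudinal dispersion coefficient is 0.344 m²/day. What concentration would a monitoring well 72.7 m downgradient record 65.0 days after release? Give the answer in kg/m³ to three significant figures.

For an instantaneous plane source, C(x,t) = M/(n_e·A·√(4πDt)) · exp(−(x−vt)²/(4Dt)), with n_e·A the pore (flow) area.
Plume center vt = 1.10 × 65.0 = 71.5 m, so the well at 72.7 m is 1.2 m downgradient of the peak.
√(4πDt) = 16.76 m, giving peak height M/(n_e·A·√(4πDt)) = 5.48/(0.40 × 6.10 × 16.76) = 0.1340 kg/m³.
(x−vt)²/(4Dt) = (1.2)²/(4 × 0.344 × 65.0) = 0.01610; exp(−0.01610) = 0.9840.
C = 0.1340 × 0.9840 = 0.132 kg/m³.

0.132 kg/m³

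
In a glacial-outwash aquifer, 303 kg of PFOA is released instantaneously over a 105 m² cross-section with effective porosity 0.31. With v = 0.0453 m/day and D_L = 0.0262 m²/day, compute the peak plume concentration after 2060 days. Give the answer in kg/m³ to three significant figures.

The peak of an instantaneous 1D plume sits at x = vt; there the Gaussian factor is 1 and C_max = M/(n_e·A·√(4πDt)), where n_e·A is the pore area the mass is dissolved in.
√(4πDt) = √(4π × 0.0262 × 2060) = 26.04 m, so C_max = 303/(0.31 × 105 × 26.04) = 0.357 kg/m³.

0.357 kg/m³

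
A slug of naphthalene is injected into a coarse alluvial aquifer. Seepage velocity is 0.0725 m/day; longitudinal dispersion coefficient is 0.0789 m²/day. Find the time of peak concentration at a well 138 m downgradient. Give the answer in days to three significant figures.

1890 days

For the 1D instantaneous-source solution, setting ∂C/∂t = 0 at fixed x gives v²t² + 2Dt − x² = 0, so t = (√(D² + v²x²) − D)/v².
√(D² + v²x²) = √(0.0789² + 0.0725² × 138²) = 10.01; v² = 0.00525625.
t = (10.01 − 0.0789)/0.00525625 = 1890 days (vs. the pure-advection estimate x/v = 1900 d).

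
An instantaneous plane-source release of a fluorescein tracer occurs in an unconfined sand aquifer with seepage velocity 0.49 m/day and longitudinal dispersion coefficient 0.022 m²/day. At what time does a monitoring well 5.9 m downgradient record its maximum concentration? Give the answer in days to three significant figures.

For the 1D instantaneous-source solution, setting ∂C/∂t = 0 at fixed x gives v²t² + 2Dt − x² = 0, so t = (√(D² + v²x²) − D)/v².
√(D² + v²x²) = √(0.022² + 0.49² × 5.9²) = 2.891; v² = 0.2401.
t = (2.891 − 0.022)/0.2401 = 11.9 days (vs. the pure-advection estimate x/v = 12.0 d).

11.9 days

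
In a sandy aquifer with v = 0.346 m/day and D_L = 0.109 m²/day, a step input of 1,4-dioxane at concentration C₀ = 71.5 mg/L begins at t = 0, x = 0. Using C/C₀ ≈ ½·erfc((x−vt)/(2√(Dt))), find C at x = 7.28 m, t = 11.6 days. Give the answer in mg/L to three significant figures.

For a continuous step input, C/C₀ ≈ ½·erfc((x−vt)/(2√(Dt))).
vt = 0.346 × 11.6 = 4.0136 m and 2√(Dt) = 2√(0.109 × 11.6) = 2.249 m.
Argument (x−vt)/(2√(Dt)) = (7.28 − 4.0136)/2.249 = 1.452; ½·erfc(1.452) = 0.02002.
C = 71.5 × 0.02002 = 1.43 mg/L.

1.43 mg/L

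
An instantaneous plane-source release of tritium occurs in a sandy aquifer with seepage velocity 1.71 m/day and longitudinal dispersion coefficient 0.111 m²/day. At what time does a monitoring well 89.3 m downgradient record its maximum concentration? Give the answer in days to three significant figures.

52.2 days

For the 1D instantaneous-source solution, setting ∂C/∂t = 0 at fixed x gives v²t² + 2Dt − x² = 0, so t = (√(D² + v²x²) − D)/v².
√(D² + v²x²) = √(0.111² + 1.71² × 89.3²) = 152.7; v² = 2.9241.
t = (152.7 − 0.111)/2.9241 = 52.2 days (vs. the pure-advection estimate x/v = 52.2 d).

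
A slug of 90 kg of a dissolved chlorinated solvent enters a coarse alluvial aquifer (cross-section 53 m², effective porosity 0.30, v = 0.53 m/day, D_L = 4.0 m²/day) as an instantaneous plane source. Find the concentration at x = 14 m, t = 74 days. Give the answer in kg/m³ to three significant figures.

0.0542 kg/m³

For an instantaneous plane source, C(x,t) = M/(n_e·A·√(4πDt)) · exp(−(x−vt)²/(4Dt)), with n_e·A the pore (flow) area.
Plume center vt = 0.53 × 74 = 39.22 m, so the well at 14 m is 25.22 m upgradient of the peak.
√(4πDt) = 60.99 m, giving peak height M/(n_e·A·√(4πDt)) = 90/(0.30 × 53 × 60.99) = 0.09281 kg/m³.
(x−vt)²/(4Dt) = (-25.22)²/(4 × 4.0 × 74) = 0.5372; exp(−0.5372) = 0.5844.
C = 0.09281 × 0.5844 = 0.0542 kg/m³.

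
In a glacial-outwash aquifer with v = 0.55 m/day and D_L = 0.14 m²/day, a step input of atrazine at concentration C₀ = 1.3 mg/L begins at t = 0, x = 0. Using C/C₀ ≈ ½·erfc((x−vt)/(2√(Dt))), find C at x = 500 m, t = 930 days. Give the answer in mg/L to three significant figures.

0.991 mg/L

For a continuous step input, C/C₀ ≈ ½·erfc((x−vt)/(2√(Dt))).
vt = 0.55 × 930 = 511.5 m and 2√(Dt) = 2√(0.14 × 930) = 22.82 m.
Argument (x−vt)/(2√(Dt)) = (500 − 511.5)/22.82 = -0.5039; ½·erfc(-0.5039) = 0.7620.
C = 1.3 × 0.7620 = 0.991 mg/L.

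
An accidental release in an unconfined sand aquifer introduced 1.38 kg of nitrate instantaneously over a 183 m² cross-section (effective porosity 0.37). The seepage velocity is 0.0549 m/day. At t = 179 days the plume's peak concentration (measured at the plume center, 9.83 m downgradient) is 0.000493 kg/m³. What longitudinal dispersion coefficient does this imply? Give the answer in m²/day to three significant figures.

At the plume center C_max = M/(n_e·A·√(4πDt)), so D = M²/(4πt·(n_e·A·C_max)²).
n_e·A·C_max = 0.37 × 183 × 0.000493 = 0.03338 kg/m.
D = 1.38²/(4π × 179 × 0.03338²) = 0.760 m²/day.

0.760 m²/day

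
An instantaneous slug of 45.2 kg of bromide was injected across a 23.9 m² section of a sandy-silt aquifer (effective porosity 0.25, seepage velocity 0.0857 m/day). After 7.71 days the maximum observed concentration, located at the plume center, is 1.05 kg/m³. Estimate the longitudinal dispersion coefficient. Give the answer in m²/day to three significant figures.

0.536 m²/day

At the plume center C_max = M/(n_e·A·√(4πDt)), so D = M²/(4πt·(n_e·A·C_max)²).
n_e·A·C_max = 0.25 × 23.9 × 1.05 = 6.274 kg/m.
D = 45.2²/(4π × 7.71 × 6.274²) = 0.536 m²/day.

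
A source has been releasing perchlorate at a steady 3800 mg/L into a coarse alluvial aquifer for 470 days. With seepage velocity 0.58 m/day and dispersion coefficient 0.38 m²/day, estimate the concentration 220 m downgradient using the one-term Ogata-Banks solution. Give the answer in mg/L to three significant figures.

For a continuous step input, C/C₀ ≈ ½·erfc((x−vt)/(2√(Dt))).
vt = 0.58 × 470 = 272.6 m and 2√(Dt) = 2√(0.38 × 470) = 26.73 m.
Argument (x−vt)/(2√(Dt)) = (220 − 272.6)/26.73 = -1.968; ½·erfc(-1.968) = 0.9973.
C = 3800 × 0.9973 = 3790 mg/L.

3790 mg/L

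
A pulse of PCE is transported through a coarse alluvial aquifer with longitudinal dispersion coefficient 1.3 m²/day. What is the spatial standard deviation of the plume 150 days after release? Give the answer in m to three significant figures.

19.7 m

Dispersive spreading gives a Gaussian with σ² = 2Dt; advection only shifts the center.
σ = √(2 × 1.3 × 150) = 19.7 m.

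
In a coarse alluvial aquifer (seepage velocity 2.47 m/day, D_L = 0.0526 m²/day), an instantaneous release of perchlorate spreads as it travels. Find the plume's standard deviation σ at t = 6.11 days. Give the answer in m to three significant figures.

0.802 m

Dispersive spreading gives a Gaussian with σ² = 2Dt; advection only shifts the center.
σ = √(2 × 0.0526 × 6.11) = 0.802 m.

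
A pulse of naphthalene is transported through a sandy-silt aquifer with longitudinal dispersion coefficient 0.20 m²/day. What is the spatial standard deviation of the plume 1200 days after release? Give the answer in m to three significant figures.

Dispersive spreading gives a Gaussian with σ² = 2Dt; advection only shifts the center.
σ = √(2 × 0.20 × 1200) = 21.9 m.

21.9 m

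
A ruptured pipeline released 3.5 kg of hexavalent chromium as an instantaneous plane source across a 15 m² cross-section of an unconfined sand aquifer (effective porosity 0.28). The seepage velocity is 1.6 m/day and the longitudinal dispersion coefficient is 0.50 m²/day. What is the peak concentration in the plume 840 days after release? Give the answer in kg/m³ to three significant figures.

0.0115 kg/m³

The peak of an instantaneous 1D plume sits at x = vt; there the Gaussian factor is 1 and C_max = M/(n_e·A·√(4πDt)), where n_e·A is the pore area the mass is dissolved in.
√(4πDt) = √(4π × 0.50 × 840) = 72.65 m, so C_max = 3.5/(0.28 × 15 × 72.65) = 0.0115 kg/m³.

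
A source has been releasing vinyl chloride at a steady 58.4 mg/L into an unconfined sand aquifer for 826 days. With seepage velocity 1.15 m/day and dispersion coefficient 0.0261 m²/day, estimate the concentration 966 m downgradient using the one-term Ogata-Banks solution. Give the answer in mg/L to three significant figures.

0.415 mg/L

For a continuous step input, C/C₀ ≈ ½·erfc((x−vt)/(2√(Dt))).
vt = 1.15 × 826 = 949.9 m and 2√(Dt) = 2√(0.0261 × 826) = 9.286 m.
Argument (x−vt)/(2√(Dt)) = (966 − 949.9)/9.286 = 1.734; ½·erfc(1.734) = 0.007098.
C = 58.4 × 0.007098 = 0.415 mg/L.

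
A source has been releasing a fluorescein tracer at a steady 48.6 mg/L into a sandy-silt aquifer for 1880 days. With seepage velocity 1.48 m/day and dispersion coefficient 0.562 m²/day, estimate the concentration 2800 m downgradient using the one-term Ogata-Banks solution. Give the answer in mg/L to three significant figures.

For a continuous step input, C/C₀ ≈ ½·erfc((x−vt)/(2√(Dt))).
vt = 1.48 × 1880 = 2782.4 m and 2√(Dt) = 2√(0.562 × 1880) = 65.01 m.
Argument (x−vt)/(2√(Dt)) = (2800 − 2782.4)/65.01 = 0.2707; ½·erfc(0.2707) = 0.3509.
C = 48.6 × 0.3509 = 17.1 mg/L.

17.1 mg/L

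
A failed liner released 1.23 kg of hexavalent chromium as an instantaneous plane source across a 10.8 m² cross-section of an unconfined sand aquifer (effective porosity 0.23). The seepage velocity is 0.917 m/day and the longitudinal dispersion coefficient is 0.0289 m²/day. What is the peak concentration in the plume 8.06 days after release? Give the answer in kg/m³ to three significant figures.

0.289 kg/m³

The peak of an instantaneous 1D plume sits at x = vt; there the Gaussian factor is 1 and C_max = M/(n_e·A·√(4πDt)), where n_e·A is the pore area the mass is dissolved in.
√(4πDt) = √(4π × 0.0289 × 8.06) = 1.711 m, so C_max = 1.23/(0.23 × 10.8 × 1.711) = 0.289 kg/m³.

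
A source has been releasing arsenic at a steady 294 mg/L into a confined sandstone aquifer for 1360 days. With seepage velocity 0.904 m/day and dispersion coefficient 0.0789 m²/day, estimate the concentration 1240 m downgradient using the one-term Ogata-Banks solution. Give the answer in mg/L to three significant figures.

For a continuous step input, C/C₀ ≈ ½·erfc((x−vt)/(2√(Dt))).
vt = 0.904 × 1360 = 1229.44 m and 2√(Dt) = 2√(0.0789 × 1360) = 20.72 m.
Argument (x−vt)/(2√(Dt)) = (1240 − 1229.44)/20.72 = 0.5097; ½·erfc(0.5097) = 0.2355.
C = 294 × 0.2355 = 69.2 mg/L.

69.2 mg/L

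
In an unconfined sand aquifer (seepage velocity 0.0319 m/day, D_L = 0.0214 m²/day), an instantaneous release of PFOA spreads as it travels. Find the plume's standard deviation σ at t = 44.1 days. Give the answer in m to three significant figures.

1.37 m

Dispersive spreading gives a Gaussian with σ² = 2Dt; advection only shifts the center.
σ = √(2 × 0.0214 × 44.1) = 1.37 m.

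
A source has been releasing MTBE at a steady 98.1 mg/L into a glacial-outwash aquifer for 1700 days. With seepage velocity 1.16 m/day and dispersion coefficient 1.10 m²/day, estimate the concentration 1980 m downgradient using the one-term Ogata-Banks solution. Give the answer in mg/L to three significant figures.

43.9 mg/L

For a continuous step input, C/C₀ ≈ ½·erfc((x−vt)/(2√(Dt))).
vt = 1.16 × 1700 = 1972 m and 2√(Dt) = 2√(1.10 × 1700) = 86.49 m.
Argument (x−vt)/(2√(Dt)) = (1980 − 1972)/86.49 = 0.09250; ½·erfc(0.09250) = 0.4480.
C = 98.1 × 0.4480 = 43.9 mg/L.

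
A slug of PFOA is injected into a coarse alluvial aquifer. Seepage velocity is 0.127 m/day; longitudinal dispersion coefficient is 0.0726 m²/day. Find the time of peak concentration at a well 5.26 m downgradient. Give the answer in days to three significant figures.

37.2 days

For the 1D instantaneous-source solution, setting ∂C/∂t = 0 at fixed x gives v²t² + 2Dt − x² = 0, so t = (√(D² + v²x²) − D)/v².
√(D² + v²x²) = √(0.0726² + 0.127² × 5.26²) = 0.6720; v² = 0.016129.
t = (0.6720 − 0.0726)/0.016129 = 37.2 days (vs. the pure-advection estimate x/v = 41.4 d).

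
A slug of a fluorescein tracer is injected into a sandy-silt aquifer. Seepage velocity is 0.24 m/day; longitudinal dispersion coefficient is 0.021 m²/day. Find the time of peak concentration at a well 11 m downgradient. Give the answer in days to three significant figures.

45.5 days

For the 1D instantaneous-source solution, setting ∂C/∂t = 0 at fixed x gives v²t² + 2Dt − x² = 0, so t = (√(D² + v²x²) − D)/v².
√(D² + v²x²) = √(0.021² + 0.24² × 11²) = 2.640; v² = 0.0576.
t = (2.640 − 0.021)/0.0576 = 45.5 days (vs. the pure-advection estimate x/v = 45.8 d).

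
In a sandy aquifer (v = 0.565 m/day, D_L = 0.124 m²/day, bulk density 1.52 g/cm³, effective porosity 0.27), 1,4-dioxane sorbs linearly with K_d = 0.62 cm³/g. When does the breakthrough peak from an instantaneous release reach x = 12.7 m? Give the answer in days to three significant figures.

99.2 days

Retardation factor R = 1 + ρ_b·K_d/n = 1 + 1.52 × 0.62/0.27 = 4.490.
Sorption retards both mechanisms: v_R = v/R = 0.1258 m/day, D_R = D/R = 0.02762 m²/day.
Peak time from v_R²t² + 2D_R t − x² = 0: t = (√(D_R² + v_R²x²) − D_R)/v_R².
√(D_R² + v_R²x²) = √(0.02762² + 0.1258² × 12.7²) = 1.598; v_R² = 0.01583.
t = (1.598 − 0.02762)/0.01583 = 99.2 days.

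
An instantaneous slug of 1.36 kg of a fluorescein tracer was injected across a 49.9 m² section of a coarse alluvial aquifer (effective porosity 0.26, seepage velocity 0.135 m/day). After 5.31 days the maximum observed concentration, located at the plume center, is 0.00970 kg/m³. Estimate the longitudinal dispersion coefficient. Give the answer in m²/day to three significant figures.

1.75 m²/day

At the plume center C_max = M/(n_e·A·√(4πDt)), so D = M²/(4πt·(n_e·A·C_max)²).
n_e·A·C_max = 0.26 × 49.9 × 0.00970 = 0.1258 kg/m.
D = 1.36²/(4π × 5.31 × 0.1258²) = 1.75 m²/day.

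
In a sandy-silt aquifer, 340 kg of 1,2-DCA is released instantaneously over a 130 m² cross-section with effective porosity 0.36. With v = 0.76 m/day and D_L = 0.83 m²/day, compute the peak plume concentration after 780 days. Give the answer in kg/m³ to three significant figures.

The peak of an instantaneous 1D plume sits at x = vt; there the Gaussian factor is 1 and C_max = M/(n_e·A·√(4πDt)), where n_e·A is the pore area the mass is dissolved in.
√(4πDt) = √(4π × 0.83 × 780) = 90.20 m, so C_max = 340/(0.36 × 130 × 90.20) = 0.0805 kg/m³.

0.0805 kg/m³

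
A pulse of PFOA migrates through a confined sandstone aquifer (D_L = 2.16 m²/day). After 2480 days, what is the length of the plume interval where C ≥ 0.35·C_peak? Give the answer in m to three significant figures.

The plume is Gaussian with σ = √(2Dt) = √(2 × 2.16 × 2480) = 103.5 m.
C/C_peak = exp(−Δx²/(2σ²)) = 0.35 ⇒ Δx = σ·√(−2 ln 0.35) = 103.5 × 1.449 = 150.0 m.
Width = 2Δx = 300 m.

300 m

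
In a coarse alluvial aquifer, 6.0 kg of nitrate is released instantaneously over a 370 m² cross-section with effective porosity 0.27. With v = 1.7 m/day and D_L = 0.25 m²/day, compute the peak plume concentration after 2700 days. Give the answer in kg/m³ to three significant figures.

0.000652 kg/m³

The peak of an instantaneous 1D plume sits at x = vt; there the Gaussian factor is 1 and C_max = M/(n_e·A·√(4πDt)), where n_e·A is the pore area the mass is dissolved in.
√(4πDt) = √(4π × 0.25 × 2700) = 92.10 m, so C_max = 6.0/(0.27 × 370 × 92.10) = 0.000652 kg/m³.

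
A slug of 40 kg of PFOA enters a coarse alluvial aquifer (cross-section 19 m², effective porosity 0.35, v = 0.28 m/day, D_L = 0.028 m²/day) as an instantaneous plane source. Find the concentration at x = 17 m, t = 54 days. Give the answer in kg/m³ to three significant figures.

0.769 kg/m³

For an instantaneous plane source, C(x,t) = M/(n_e·A·√(4πDt)) · exp(−(x−vt)²/(4Dt)), with n_e·A the pore (flow) area.
Plume center vt = 0.28 × 54 = 15.12 m, so the well at 17 m is 1.88 m downgradient of the peak.
√(4πDt) = 4.359 m, giving peak height M/(n_e·A·√(4πDt)) = 40/(0.35 × 19 × 4.359) = 1.380 kg/m³.
(x−vt)²/(4Dt) = (1.88)²/(4 × 0.028 × 54) = 0.5844; exp(−0.5844) = 0.5574.
C = 1.380 × 0.5574 = 0.769 kg/m³.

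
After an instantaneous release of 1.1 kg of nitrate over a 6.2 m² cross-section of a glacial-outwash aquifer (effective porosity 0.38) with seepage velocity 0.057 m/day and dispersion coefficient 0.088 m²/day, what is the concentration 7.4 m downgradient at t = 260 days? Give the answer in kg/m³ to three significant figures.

For an instantaneous plane source, C(x,t) = M/(n_e·A·√(4πDt)) · exp(−(x−vt)²/(4Dt)), with n_e·A the pore (flow) area.
Plume center vt = 0.057 × 260 = 14.82 m, so the well at 7.4 m is 7.42 m upgradient of the peak.
√(4πDt) = 16.96 m, giving peak height M/(n_e·A·√(4πDt)) = 1.1/(0.38 × 6.2 × 16.96) = 0.02753 kg/m³.
(x−vt)²/(4Dt) = (-7.42)²/(4 × 0.088 × 260) = 0.6016; exp(−0.6016) = 0.5479.
C = 0.02753 × 0.5479 = 0.0151 kg/m³.

0.0151 kg/m³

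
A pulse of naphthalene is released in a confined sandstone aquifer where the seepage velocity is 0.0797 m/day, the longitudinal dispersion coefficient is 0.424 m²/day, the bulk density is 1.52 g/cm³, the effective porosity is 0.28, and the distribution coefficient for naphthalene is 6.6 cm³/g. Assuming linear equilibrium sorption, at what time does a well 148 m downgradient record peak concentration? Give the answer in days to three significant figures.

66000 days

Retardation factor R = 1 + ρ_b·K_d/n = 1 + 1.52 × 6.6/0.28 = 36.83.
Sorption retards both mechanisms: v_R = v/R = 0.002164 m/day, D_R = D/R = 0.01151 m²/day.
Peak time from v_R²t² + 2D_R t − x² = 0: t = (√(D_R² + v_R²x²) − D_R)/v_R².
√(D_R² + v_R²x²) = √(0.01151² + 0.002164² × 148²) = 0.3205; v_R² = 4.683e-06.
t = (0.3205 − 0.01151)/4.683e-06 = 66000 days.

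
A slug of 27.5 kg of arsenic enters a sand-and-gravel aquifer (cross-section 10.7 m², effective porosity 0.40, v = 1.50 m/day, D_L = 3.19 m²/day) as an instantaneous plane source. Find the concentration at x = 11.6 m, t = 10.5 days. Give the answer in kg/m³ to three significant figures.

0.275 kg/m³

For an instantaneous plane source, C(x,t) = M/(n_e·A·√(4πDt)) · exp(−(x−vt)²/(4Dt)), with n_e·A the pore (flow) area.
Plume center vt = 1.50 × 10.5 = 15.75 m, so the well at 11.6 m is 4.15 m upgradient of the peak.
√(4πDt) = 20.52 m, giving peak height M/(n_e·A·√(4πDt)) = 27.5/(0.40 × 10.7 × 20.52) = 0.3131 kg/m³.
(x−vt)²/(4Dt) = (-4.15)²/(4 × 3.19 × 10.5) = 0.1285; exp(−0.1285) = 0.8794.
C = 0.3131 × 0.8794 = 0.275 kg/m³.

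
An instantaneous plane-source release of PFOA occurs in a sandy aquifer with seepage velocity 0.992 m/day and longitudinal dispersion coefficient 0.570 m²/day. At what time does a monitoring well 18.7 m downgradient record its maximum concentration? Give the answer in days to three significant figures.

For the 1D instantaneous-source solution, setting ∂C/∂t = 0 at fixed x gives v²t² + 2Dt − x² = 0, so t = (√(D² + v²x²) − D)/v².
√(D² + v²x²) = √(0.570² + 0.992² × 18.7²) = 18.56; v² = 0.984064.
t = (18.56 − 0.570)/0.984064 = 18.3 days (vs. the pure-advection estimate x/v = 18.9 d).

18.3 days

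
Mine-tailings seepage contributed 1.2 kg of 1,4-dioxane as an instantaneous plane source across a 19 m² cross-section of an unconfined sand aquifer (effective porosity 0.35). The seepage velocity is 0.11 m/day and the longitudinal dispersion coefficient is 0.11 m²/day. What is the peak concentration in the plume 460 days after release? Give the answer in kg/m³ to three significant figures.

0.00716 kg/m³

The peak of an instantaneous 1D plume sits at x = vt; there the Gaussian factor is 1 and C_max = M/(n_e·A·√(4πDt)), where n_e·A is the pore area the mass is dissolved in.
√(4πDt) = √(4π × 0.11 × 460) = 25.22 m, so C_max = 1.2/(0.35 × 19 × 25.22) = 0.00716 kg/m³.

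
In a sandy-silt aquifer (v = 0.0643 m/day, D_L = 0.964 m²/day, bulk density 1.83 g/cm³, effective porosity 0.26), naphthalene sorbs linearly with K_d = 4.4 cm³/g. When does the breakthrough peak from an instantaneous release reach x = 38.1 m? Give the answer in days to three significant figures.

12900 days

Retardation factor R = 1 + ρ_b·K_d/n = 1 + 1.83 × 4.4/0.26 = 31.97.
Sorption retards both mechanisms: v_R = v/R = 0.002011 m/day, D_R = D/R = 0.03015 m²/day.
Peak time from v_R²t² + 2D_R t − x² = 0: t = (√(D_R² + v_R²x²) − D_R)/v_R².
√(D_R² + v_R²x²) = √(0.03015² + 0.002011² × 38.1²) = 0.08234; v_R² = 4.044e-06.
t = (0.08234 − 0.03015)/4.044e-06 = 12900 days.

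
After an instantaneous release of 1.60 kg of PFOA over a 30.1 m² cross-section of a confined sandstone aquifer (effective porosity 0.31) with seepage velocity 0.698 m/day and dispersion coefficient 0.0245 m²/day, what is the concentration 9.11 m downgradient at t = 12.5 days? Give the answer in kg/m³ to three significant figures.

For an instantaneous plane source, C(x,t) = M/(n_e·A·√(4πDt)) · exp(−(x−vt)²/(4Dt)), with n_e·A the pore (flow) area.
Plume center vt = 0.698 × 12.5 = 8.725 m, so the well at 9.11 m is 0.385 m downgradient of the peak.
√(4πDt) = 1.962 m, giving peak height M/(n_e·A·√(4πDt)) = 1.60/(0.31 × 30.1 × 1.962) = 0.08740 kg/m³.
(x−vt)²/(4Dt) = (0.385)²/(4 × 0.0245 × 12.5) = 0.1210; exp(−0.1210) = 0.8860.
C = 0.08740 × 0.8860 = 0.0774 kg/m³.

0.0774 kg/m³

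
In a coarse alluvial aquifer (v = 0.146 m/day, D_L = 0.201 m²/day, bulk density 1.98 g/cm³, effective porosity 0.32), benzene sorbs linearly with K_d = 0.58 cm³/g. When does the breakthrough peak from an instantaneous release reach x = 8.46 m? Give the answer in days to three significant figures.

226 days

Retardation factor R = 1 + ρ_b·K_d/n = 1 + 1.98 × 0.58/0.32 = 4.589.
Sorption retards both mechanisms: v_R = v/R = 0.03182 m/day, D_R = D/R = 0.04380 m²/day.
Peak time from v_R²t² + 2D_R t − x² = 0: t = (√(D_R² + v_R²x²) − D_R)/v_R².
√(D_R² + v_R²x²) = √(0.04380² + 0.03182² × 8.46²) = 0.2727; v_R² = 0.001013.
t = (0.2727 − 0.04380)/0.001013 = 226 days.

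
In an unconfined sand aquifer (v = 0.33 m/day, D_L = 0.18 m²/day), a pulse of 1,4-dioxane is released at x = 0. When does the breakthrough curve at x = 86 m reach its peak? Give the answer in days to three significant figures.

For the 1D instantaneous-source solution, setting ∂C/∂t = 0 at fixed x gives v²t² + 2Dt − x² = 0, so t = (√(D² + v²x²) − D)/v².
√(D² + v²x²) = √(0.18² + 0.33² × 86²) = 28.38; v² = 0.1089.
t = (28.38 − 0.18)/0.1089 = 259 days (vs. the pure-advection estimate x/v = 261 d).

259 days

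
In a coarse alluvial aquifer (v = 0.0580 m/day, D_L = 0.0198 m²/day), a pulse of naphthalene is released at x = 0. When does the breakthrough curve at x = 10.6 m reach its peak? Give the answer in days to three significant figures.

For the 1D instantaneous-source solution, setting ∂C/∂t = 0 at fixed x gives v²t² + 2Dt − x² = 0, so t = (√(D² + v²x²) − D)/v².
√(D² + v²x²) = √(0.0198² + 0.0580² × 10.6²) = 0.6151; v² = 0.003364.
t = (0.6151 − 0.0198)/0.003364 = 177 days (vs. the pure-advection estimate x/v = 183 d).

177 days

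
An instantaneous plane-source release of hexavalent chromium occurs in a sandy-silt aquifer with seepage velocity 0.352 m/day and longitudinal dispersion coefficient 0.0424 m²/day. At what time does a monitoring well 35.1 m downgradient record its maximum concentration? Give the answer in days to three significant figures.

99.4 days

For the 1D instantaneous-source solution, setting ∂C/∂t = 0 at fixed x gives v²t² + 2Dt − x² = 0, so t = (√(D² + v²x²) − D)/v².
√(D² + v²x²) = √(0.0424² + 0.352² × 35.1²) = 12.36; v² = 0.123904.
t = (12.36 − 0.0424)/0.123904 = 99.4 days (vs. the pure-advection estimate x/v = 99.7 d).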